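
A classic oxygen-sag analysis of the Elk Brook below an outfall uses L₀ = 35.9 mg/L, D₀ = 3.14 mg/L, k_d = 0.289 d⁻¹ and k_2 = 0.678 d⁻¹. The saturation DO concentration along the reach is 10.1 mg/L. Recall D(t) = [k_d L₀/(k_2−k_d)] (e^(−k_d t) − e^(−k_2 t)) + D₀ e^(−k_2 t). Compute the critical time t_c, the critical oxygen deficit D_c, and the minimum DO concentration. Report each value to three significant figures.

t_c = [1/(k_2−k_d)] ln[(k_2/k_d)(1 − D₀(k_2−k_d)/(k_d L₀))]
= [1/(0.678−0.289)] ln[(0.678/0.289)(1 − 3.14×0.3890/(0.289×35.9))]
= (1/0.3890) ln[2.346 × 0.8823] = 2.571 × ln(2.070) = 2.571 × 0.7275 = 1.870 d.
D_c = (k_d/k_2) L₀ e^(−k_d t_c) = (0.289/0.678) × 35.9 × e^(−0.289×1.870) = 0.4263 × 35.9 × 0.5825 = 8.913 mg/L.
Minimum DO = C_s − D_c = 10.1 − 8.913 = 1.187 mg/L.

t_c ≈ 1.87 d; D_c ≈ 8.91 mg/L; min DO ≈ 1.19 mg/L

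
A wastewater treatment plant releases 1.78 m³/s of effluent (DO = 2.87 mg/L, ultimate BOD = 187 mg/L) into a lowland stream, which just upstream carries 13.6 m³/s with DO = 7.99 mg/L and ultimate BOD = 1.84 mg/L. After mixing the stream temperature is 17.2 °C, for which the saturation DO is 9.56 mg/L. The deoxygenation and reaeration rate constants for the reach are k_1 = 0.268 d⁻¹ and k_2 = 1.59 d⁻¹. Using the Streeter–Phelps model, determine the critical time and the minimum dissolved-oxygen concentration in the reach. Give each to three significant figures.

t_c ≈ 0.883 d; minimum DO ≈ 6.46 mg/L

Mixed DO = (13.6×7.99 + 1.78×2.87)/(13.6+1.78) = 113.8/15.38 = 7.397 mg/L.
Mixed L₀ = (13.6×1.84 + 1.78×187)/(15.38) = 357.9/15.38 = 23.27 mg/L.
Initial deficit D₀ = C_s − DO₀ = 9.56 − 7.397 = 2.163 mg/L.
t_c = (1/1.322) ln[(1.59/0.268)(1 − 2.163×1.322/(0.268×23.27))] = 0.7564 × ln(3.213) = 0.8829 d.
D_c = (0.268/1.59) × 23.27 × e^(−0.268×0.8829) = 0.1686 × 23.27 × 0.7893 = 3.096 mg/L.
Minimum DO = 9.56 − 3.096 = 6.464 mg/L.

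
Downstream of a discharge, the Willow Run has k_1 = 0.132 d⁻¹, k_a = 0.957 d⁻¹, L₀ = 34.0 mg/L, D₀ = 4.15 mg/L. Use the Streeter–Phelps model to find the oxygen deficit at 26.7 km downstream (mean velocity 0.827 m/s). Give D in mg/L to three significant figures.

D ≈ 4.28 mg/L

Travel time t = x/v = 26.7 km / (0.827 m/s) = 26700 m / 0.827 m/s = 32290 s = 0.3737 d.
k_1 L₀/(k_a−k_1) = 0.132×34.0/(0.957−0.132) = 4.488/0.8250 = 5.440 mg/L.
e^(−k_1 t) = e^(−0.132×0.3737) = 0.9519; e^(−k_a t) = e^(−0.957×0.3737) = 0.6993.
D = 5.440 × (0.9519 − 0.6993) + 4.15 × 0.6993 = 1.374 + 2.902 = 4.276 mg/L.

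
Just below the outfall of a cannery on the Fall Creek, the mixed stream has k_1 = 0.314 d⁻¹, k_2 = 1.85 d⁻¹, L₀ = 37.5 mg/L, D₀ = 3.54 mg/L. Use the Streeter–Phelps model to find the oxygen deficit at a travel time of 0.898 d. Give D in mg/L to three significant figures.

D ≈ 5.00 mg/L

k_1 L₀/(k_2−k_1) = 0.314×37.5/(1.85−0.314) = 11.78/1.536 = 7.666 mg/L.
e^(−k_1 t) = e^(−0.314×0.8980) = 0.7543; e^(−k_2 t) = e^(−1.85×0.8980) = 0.1899.
D = 7.666 × (0.7543 − 0.1899) + 3.54 × 0.1899 = 4.327 + 0.6722 = 4.999 mg/L.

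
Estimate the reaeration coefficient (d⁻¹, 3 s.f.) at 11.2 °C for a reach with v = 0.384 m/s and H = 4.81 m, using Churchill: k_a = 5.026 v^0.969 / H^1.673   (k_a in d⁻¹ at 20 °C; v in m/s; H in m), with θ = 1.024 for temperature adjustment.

k_a ≈ 0.117 d⁻¹

k_a(20) = 5.026 × 0.384^0.969 / 4.81^1.673 = 5.026 × 0.3956 / 13.84 = 0.1436 d⁻¹.
k_a(11.2) = 0.1436 × 1.024^(11.2−20) = 0.1436 × 0.8116 = 0.1166 d⁻¹.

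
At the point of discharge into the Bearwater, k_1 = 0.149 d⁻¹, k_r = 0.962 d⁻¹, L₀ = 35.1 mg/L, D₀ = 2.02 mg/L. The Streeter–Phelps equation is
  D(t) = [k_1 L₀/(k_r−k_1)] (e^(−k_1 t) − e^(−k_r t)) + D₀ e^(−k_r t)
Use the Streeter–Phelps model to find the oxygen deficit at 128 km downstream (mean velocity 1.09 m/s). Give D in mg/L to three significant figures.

D ≈ 4.06 mg/L

Travel time t = x/v = 128 km / (1.09 m/s) = 128000 m / 1.09 m/s = 117400 s = 1.359 d.
k_1 L₀/(k_r−k_1) = 0.149×35.1/(0.962−0.149) = 5.230/0.8130 = 6.433 mg/L.
e^(−k_1 t) = e^(−0.149×1.359) = 0.8167; e^(−k_r t) = e^(−0.962×1.359) = 0.2705.
D = 6.433 × (0.8167 − 0.2705) + 2.02 × 0.2705 = 3.514 + 0.5464 = 4.060 mg/L.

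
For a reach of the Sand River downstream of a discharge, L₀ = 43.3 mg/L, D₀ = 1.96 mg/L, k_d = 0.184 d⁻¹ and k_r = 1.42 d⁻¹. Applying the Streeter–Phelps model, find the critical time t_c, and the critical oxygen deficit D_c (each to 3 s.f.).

t_c ≈ 1.36 d; D_c ≈ 4.37 mg/L

At the critical point dD/dt = 0, so k_d L₀ e^(−k_d t) = k_r D. Substituting D(t) from the Streeter–Phelps equation and solving for t gives
t_c = ln[(k_r/k_d)(1 − D₀(k_r−k_d)/(k_d L₀))] / (k_r−k_d).
Here k_r−k_d = 1.236 d⁻¹ and 1 − D₀(k_r−k_d)/(k_d L₀) = 1 − 1.96×1.236/(0.184×43.3) = 0.6959, so
t_c = ln(7.717 × 0.6959) / 1.236 = 1.681 / 1.236 = 1.360 d.
L(t_c) = L₀ e^(−k_d t_c) = 43.3 × 0.7786 = 33.71 mg/L, and at the critical point k_r D_c = k_d L, so D_c = (0.184/1.42) × 33.71 = 4.369 mg/L.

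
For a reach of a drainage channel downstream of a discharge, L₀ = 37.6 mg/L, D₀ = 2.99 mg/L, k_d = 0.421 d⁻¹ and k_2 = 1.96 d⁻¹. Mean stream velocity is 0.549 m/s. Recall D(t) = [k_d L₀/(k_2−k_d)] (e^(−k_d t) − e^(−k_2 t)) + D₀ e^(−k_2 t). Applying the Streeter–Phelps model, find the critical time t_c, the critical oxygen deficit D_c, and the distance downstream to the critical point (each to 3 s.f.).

t_c ≈ 0.776 d; D_c ≈ 5.82 mg/L; x_c ≈ 36.8 km

With k_2/k_d = 4.656 and 1 − D₀(k_2−k_d)/(k_d L₀) = 0.7093,
t_c = ln(4.656 × 0.7093) / (1.96 − 0.421) = ln(3.302) / 1.539 = 1.195/1.539 = 0.7762 d.
L(t_c) = L₀ e^(−k_d t_c) = 37.6 × 0.7212 = 27.12 mg/L, and at the critical point k_2 D_c = k_d L, so D_c = (0.421/1.96) × 27.12 = 5.825 mg/L.
x_c = v t_c = 0.549 m/s × 0.7762 d × 86400 s/d = 36820 m ≈ 36.8 km.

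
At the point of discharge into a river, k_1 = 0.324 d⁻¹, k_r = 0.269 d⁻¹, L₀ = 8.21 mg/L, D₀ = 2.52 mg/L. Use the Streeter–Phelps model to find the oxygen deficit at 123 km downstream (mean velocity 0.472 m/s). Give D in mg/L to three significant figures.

Travel time t = x/v = 123 km / (0.472 m/s) = 123000 m / 0.472 m/s = 260600 s = 3.016 d.
k_1 L₀/(k_r−k_1) = 0.324×8.21/(0.269−0.324) = 2.660/-0.05500 = -48.36 mg/L.
e^(−k_1 t) = e^(−0.324×3.016) = 0.3764; e^(−k_r t) = e^(−0.269×3.016) = 0.4443.
D = -48.36 × (0.3764 − 0.4443) + 2.52 × 0.4443 = 3.284 + 1.120 = 4.404 mg/L.

D ≈ 4.40 mg/L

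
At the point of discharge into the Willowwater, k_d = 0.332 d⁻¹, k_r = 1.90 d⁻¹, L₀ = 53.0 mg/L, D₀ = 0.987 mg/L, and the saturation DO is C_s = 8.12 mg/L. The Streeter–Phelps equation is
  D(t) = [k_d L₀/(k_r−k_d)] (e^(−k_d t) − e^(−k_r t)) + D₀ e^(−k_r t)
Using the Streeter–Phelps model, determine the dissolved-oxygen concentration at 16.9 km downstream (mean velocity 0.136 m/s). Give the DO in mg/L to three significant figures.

DO ≈ 1.82 mg/L

Travel time t = x/v = 16.9 km / (0.136 m/s) = 16900 m / 0.136 m/s = 124300 s = 1.438 d.
k_d L₀/(k_r−k_d) = 0.332×53.0/(1.90−0.332) = 17.60/1.568 = 11.22 mg/L.
e^(−k_d t) = e^(−0.332×1.438) = 0.6203; e^(−k_r t) = e^(−1.90×1.438) = 0.06505.
D = 11.22 × (0.6203 − 0.06505) + 0.987 × 0.06505 = 6.231 + 0.06420 = 6.296 mg/L.
DO = C_s − D = 8.12 − 6.296 = 1.824 mg/L.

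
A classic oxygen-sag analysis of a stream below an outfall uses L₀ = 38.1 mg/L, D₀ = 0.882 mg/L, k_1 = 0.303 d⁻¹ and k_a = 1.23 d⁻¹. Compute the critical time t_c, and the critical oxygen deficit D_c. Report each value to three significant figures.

t_c = [1/(k_a−k_1)] ln[(k_a/k_1)(1 − D₀(k_a−k_1)/(k_1 L₀))]
= [1/(1.23−0.303)] ln[(1.23/0.303)(1 − 0.882×0.9270/(0.303×38.1))]
= (1/0.9270) ln[4.059 × 0.9292] = 1.079 × ln(3.772) = 1.079 × 1.328 = 1.432 d.
D_c = (k_1/k_a) L₀ e^(−k_1 t_c) = (0.303/1.23) × 38.1 × e^(−0.303×1.432) = 0.2463 × 38.1 × 0.6480 = 6.081 mg/L.

t_c ≈ 1.43 d; D_c ≈ 6.08 mg/L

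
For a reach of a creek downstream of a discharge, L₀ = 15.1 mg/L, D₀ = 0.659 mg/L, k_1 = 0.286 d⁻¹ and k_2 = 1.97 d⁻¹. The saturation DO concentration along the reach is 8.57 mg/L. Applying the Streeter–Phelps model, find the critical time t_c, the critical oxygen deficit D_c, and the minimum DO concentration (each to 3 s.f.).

With k_2/k_1 = 6.888 and 1 − D₀(k_2−k_1)/(k_1 L₀) = 0.7430,
t_c = ln(6.888 × 0.7430) / (1.97 − 0.286) = ln(5.118) / 1.684 = 1.633/1.684 = 0.9696 d.
D_c = (k_1/k_2) L₀ e^(−k_1 t_c) = (0.286/1.97) × 15.1 × e^(−0.286×0.9696) = 0.1452 × 15.1 × 0.7578 = 1.661 mg/L.
Minimum DO = C_s − D_c = 8.57 − 1.661 = 6.909 mg/L.

t_c ≈ 0.970 d; D_c ≈ 1.66 mg/L; min DO ≈ 6.91 mg/L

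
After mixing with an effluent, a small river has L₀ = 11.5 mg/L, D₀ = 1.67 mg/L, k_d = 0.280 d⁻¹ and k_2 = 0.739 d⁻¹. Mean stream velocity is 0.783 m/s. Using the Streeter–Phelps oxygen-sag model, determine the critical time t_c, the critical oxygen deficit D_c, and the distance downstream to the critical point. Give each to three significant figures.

At the critical point dD/dt = 0, so k_d L₀ e^(−k_d t) = k_2 D. Substituting D(t) from the Streeter–Phelps equation and solving for t gives
t_c = ln[(k_2/k_d)(1 − D₀(k_2−k_d)/(k_d L₀))] / (k_2−k_d).
Here k_2−k_d = 0.4590 d⁻¹ and 1 − D₀(k_2−k_d)/(k_d L₀) = 1 − 1.67×0.4590/(0.280×11.5) = 0.7619, so
t_c = ln(2.639 × 0.7619) / 0.4590 = 0.6986 / 0.4590 = 1.522 d.
L(t_c) = L₀ e^(−k_d t_c) = 11.5 × 0.6530 = 7.509 mg/L, and at the critical point k_2 D_c = k_d L, so D_c = (0.280/0.739) × 7.509 = 2.845 mg/L.
x_c = v t_c = 0.783 m/s × 1.522 d × 86400 s/d = 103000 m ≈ 103 km.

t_c ≈ 1.52 d; D_c ≈ 2.85 mg/L; x_c ≈ 103 km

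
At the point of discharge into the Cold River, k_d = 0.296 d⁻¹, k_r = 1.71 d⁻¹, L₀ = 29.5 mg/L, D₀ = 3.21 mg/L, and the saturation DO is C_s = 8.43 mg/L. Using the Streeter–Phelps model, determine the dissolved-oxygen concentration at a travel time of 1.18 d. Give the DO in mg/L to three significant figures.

k_d L₀/(k_r−k_d) = 0.296×29.5/(1.71−0.296) = 8.732/1.414 = 6.175 mg/L.
e^(−k_d t) = e^(−0.296×1.180) = 0.7052; e^(−k_r t) = e^(−1.71×1.180) = 0.1329.
D = 6.175 × (0.7052 − 0.1329) + 3.21 × 0.1329 = 3.534 + 0.4268 = 3.961 mg/L.
DO = C_s − D = 8.43 − 3.961 = 4.469 mg/L.

DO ≈ 4.47 mg/L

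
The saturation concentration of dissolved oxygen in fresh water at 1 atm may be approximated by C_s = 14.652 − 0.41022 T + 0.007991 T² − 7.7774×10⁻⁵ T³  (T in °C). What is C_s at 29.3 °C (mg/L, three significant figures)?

C_s = 14.652 − 0.41022×29.3 + 0.007991×29.3² − 7.7774×10⁻⁵×29.3³ = 7.536 mg/L.

C_s ≈ 7.54 mg/L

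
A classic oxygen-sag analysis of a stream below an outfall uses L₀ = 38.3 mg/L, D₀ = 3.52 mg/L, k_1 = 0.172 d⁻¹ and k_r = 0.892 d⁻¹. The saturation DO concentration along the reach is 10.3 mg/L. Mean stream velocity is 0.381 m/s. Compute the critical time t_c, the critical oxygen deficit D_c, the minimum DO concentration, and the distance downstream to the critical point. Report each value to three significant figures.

t_c ≈ 1.61 d; D_c ≈ 5.60 mg/L; min DO ≈ 4.70 mg/L; x_c ≈ 53.0 km

At the critical point dD/dt = 0, so k_1 L₀ e^(−k_1 t) = k_r D. Substituting D(t) from the Streeter–Phelps equation and solving for t gives
t_c = ln[(k_r/k_1)(1 − D₀(k_r−k_1)/(k_1 L₀))] / (k_r−k_1).
Here k_r−k_1 = 0.7200 d⁻¹ and 1 − D₀(k_r−k_1)/(k_1 L₀) = 1 − 3.52×0.7200/(0.172×38.3) = 0.6153, so
t_c = ln(5.186 × 0.6153) / 0.7200 = 1.160 / 0.7200 = 1.612 d.
D_c = (k_1/k_r) L₀ e^(−k_1 t_c) = (0.172/0.892) × 38.3 × e^(−0.172×1.612) = 0.1928 × 38.3 × 0.7579 = 5.597 mg/L.
Minimum DO = C_s − D_c = 10.3 − 5.597 = 4.703 mg/L.
x_c = v t_c = 0.381 m/s × 1.612 d × 86400 s/d = 53050 m ≈ 53.0 km.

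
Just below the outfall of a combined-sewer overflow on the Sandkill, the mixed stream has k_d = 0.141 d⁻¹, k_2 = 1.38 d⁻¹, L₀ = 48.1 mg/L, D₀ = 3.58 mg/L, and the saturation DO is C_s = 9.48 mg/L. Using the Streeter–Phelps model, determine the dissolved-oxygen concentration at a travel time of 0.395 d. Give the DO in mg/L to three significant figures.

DO ≈ 5.40 mg/L

k_d L₀/(k_2−k_d) = 0.141×48.1/(1.38−0.141) = 6.782/1.239 = 5.474 mg/L.
e^(−k_d t) = e^(−0.141×0.3950) = 0.9458; e^(−k_2 t) = e^(−1.38×0.3950) = 0.5798.
D = 5.474 × (0.9458 − 0.5798) + 3.58 × 0.5798 = 2.004 + 2.076 = 4.079 mg/L.
DO = C_s − D = 9.48 − 4.079 = 5.401 mg/L.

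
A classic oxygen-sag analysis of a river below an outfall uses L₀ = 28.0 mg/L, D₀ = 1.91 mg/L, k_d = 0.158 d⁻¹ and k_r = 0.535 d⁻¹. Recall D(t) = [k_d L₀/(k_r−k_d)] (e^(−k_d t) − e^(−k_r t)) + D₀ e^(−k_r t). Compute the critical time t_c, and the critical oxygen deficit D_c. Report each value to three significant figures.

t_c ≈ 2.76 d; D_c ≈ 5.34 mg/L

With k_r/k_d = 3.386 and 1 − D₀(k_r−k_d)/(k_d L₀) = 0.8372,
t_c = ln(3.386 × 0.8372) / (0.535 − 0.158) = ln(2.835) / 0.3770 = 1.042/0.3770 = 2.764 d.
D_c = (k_d/k_r) L₀ e^(−k_d t_c) = (0.158/0.535) × 28.0 × e^(−0.158×2.764) = 0.2953 × 28.0 × 0.6462 = 5.343 mg/L.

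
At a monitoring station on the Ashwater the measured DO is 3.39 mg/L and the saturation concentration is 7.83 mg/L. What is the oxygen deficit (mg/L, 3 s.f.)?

D = C_s − C = 7.83 − 3.39 = 4.44 mg/L.

D ≈ 4.44 mg/L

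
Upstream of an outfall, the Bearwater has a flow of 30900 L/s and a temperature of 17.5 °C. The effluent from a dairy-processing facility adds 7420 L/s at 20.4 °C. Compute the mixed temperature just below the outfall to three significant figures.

18.1 °C

Flow-weighted mixing: C = (Q_r C_r + Q_w C_w)/(Q_r + Q_w)
= (30900×17.5 + 7420×20.4)/(30900 + 7420) = 692100/38320 = 18.06 °C.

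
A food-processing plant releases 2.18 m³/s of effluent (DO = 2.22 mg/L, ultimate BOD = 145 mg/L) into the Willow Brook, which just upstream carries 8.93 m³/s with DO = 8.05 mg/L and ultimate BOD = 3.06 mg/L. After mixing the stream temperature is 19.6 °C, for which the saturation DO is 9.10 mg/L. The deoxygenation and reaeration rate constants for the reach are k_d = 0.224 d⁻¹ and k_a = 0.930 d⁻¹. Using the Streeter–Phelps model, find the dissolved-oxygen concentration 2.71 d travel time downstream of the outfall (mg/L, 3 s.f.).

DO ≈ 4.37 mg/L

Mixed DO = (8.93×8.05 + 2.18×2.22)/(8.93+2.18) = 76.73/11.11 = 6.906 mg/L.
Mixed L₀ = (8.93×3.06 + 2.18×145)/(11.11) = 343.4/11.11 = 30.91 mg/L.
Initial deficit D₀ = C_s − DO₀ = 9.10 − 6.906 = 2.194 mg/L.
D(2.71) = [0.224×30.91/(0.930−0.224)](e^(−0.224×2.71) − e^(−0.930×2.71)) + 2.194 e^(−0.930×2.71)
= 9.808 × (0.5450 − 0.08044) + 2.194 × 0.08044 = 4.732 mg/L.
DO = 9.10 − 4.732 = 4.368 mg/L.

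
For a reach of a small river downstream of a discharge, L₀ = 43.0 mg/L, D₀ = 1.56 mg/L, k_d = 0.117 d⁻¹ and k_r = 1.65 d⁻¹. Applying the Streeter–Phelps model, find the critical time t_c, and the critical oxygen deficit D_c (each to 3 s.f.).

t_c ≈ 1.31 d; D_c ≈ 2.62 mg/L

At the critical point dD/dt = 0, so k_d L₀ e^(−k_d t) = k_r D. Substituting D(t) from the Streeter–Phelps equation and solving for t gives
t_c = ln[(k_r/k_d)(1 − D₀(k_r−k_d)/(k_d L₀))] / (k_r−k_d).
Here k_r−k_d = 1.533 d⁻¹ and 1 − D₀(k_r−k_d)/(k_d L₀) = 1 − 1.56×1.533/(0.117×43.0) = 0.5247, so
t_c = ln(14.10 × 0.5247) / 1.533 = 2.001 / 1.533 = 1.306 d.
D_c = (k_d/k_r) L₀ e^(−k_d t_c) = (0.117/1.65) × 43.0 × e^(−0.117×1.306) = 0.07091 × 43.0 × 0.8583 = 2.617 mg/L.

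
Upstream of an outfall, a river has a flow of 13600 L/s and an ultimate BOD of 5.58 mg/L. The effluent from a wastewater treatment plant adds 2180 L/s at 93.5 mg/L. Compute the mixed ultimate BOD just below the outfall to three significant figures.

Flow-weighted mixing: C = (Q_r C_r + Q_w C_w)/(Q_r + Q_w)
= (13600×5.58 + 2180×93.5)/(13600 + 2180) = 279700/15780 = 17.73 mg/L.

17.7 mg/L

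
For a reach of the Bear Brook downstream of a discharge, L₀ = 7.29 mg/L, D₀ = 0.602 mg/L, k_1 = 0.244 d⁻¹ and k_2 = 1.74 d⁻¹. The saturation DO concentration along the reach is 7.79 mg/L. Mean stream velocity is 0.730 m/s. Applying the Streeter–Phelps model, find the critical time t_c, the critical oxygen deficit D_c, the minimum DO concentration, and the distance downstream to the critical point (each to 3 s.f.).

With k_2/k_1 = 7.131 and 1 − D₀(k_2−k_1)/(k_1 L₀) = 0.4937,
t_c = ln(7.131 × 0.4937) / (1.74 − 0.244) = ln(3.521) / 1.496 = 1.259/1.496 = 0.8413 d.
D_c = (k_1/k_2) L₀ e^(−k_1 t_c) = (0.244/1.74) × 7.29 × e^(−0.244×0.8413) = 0.1402 × 7.29 × 0.8144 = 0.8326 mg/L.
Minimum DO = C_s − D_c = 7.79 − 0.8326 = 6.957 mg/L.
x_c = v t_c = 0.730 m/s × 0.8413 d × 86400 s/d = 53060 m ≈ 53.1 km.

t_c ≈ 0.841 d; D_c ≈ 0.833 mg/L; min DO ≈ 6.96 mg/L; x_c ≈ 53.1 km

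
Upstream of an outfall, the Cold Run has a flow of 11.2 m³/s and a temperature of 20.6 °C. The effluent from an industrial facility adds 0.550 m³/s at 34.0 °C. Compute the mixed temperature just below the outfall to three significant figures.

21.2 °C

Flow-weighted mixing: C = (Q_r C_r + Q_w C_w)/(Q_r + Q_w)
= (11.2×20.6 + 0.550×34.0)/(11.2 + 0.550) = 249.4/11.75 = 21.23 °C.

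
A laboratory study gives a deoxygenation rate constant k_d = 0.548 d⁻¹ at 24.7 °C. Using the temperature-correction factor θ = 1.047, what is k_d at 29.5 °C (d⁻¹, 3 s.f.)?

k_d(T₂) = k_d(T₁) · θ^(T₂−T₁) = 0.548 × 1.047^(29.5−24.7)
= 0.548 × 1.047^4.80 = 0.548 × 1.247 = 0.6832 d⁻¹.

k_d ≈ 0.683 d⁻¹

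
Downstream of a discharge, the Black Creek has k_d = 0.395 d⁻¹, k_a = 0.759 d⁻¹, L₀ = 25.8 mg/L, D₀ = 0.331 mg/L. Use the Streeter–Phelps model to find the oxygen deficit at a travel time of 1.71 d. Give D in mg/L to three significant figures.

k_d L₀/(k_a−k_d) = 0.395×25.8/(0.759−0.395) = 10.19/0.3640 = 28.00 mg/L.
e^(−k_d t) = e^(−0.395×1.710) = 0.5089; e^(−k_a t) = e^(−0.759×1.710) = 0.2731.
D = 28.00 × (0.5089 − 0.2731) + 0.331 × 0.2731 = 6.602 + 0.09040 = 6.693 mg/L.

D ≈ 6.69 mg/L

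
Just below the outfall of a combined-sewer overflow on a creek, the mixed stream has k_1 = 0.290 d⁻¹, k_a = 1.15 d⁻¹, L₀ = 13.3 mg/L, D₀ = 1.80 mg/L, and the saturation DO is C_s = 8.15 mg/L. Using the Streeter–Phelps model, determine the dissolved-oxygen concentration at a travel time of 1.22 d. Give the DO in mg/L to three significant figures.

k_1 L₀/(k_a−k_1) = 0.290×13.3/(1.15−0.290) = 3.857/0.8600 = 4.485 mg/L.
e^(−k_1 t) = e^(−0.290×1.220) = 0.7020; e^(−k_a t) = e^(−1.15×1.220) = 0.2459.
D = 4.485 × (0.7020 − 0.2459) + 1.80 × 0.2459 = 2.046 + 0.4425 = 2.488 mg/L.
DO = C_s − D = 8.15 − 2.488 = 5.662 mg/L.

DO ≈ 5.66 mg/L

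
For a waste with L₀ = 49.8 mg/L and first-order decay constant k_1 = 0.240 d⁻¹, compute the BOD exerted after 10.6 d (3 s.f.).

y ≈ 45.9 mg/L

y_t = L₀(1 − e^(−k_1 t)) = 49.8 × (1 − e^(−0.240×10.6))
= 49.8 × (1 − 0.07855) = 49.8 × 0.9214 = 45.89 mg/L.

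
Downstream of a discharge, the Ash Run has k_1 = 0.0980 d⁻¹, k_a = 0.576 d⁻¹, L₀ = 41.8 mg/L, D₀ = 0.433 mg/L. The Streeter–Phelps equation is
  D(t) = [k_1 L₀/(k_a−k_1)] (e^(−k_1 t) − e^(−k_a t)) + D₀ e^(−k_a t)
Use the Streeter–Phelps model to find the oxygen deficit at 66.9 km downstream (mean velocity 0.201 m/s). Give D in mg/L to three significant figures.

D ≈ 4.99 mg/L

Travel time t = x/v = 66.9 km / (0.201 m/s) = 66900 m / 0.201 m/s = 332800 s = 3.852 d.
k_1 L₀/(k_a−k_1) = 0.0980×41.8/(0.576−0.0980) = 4.096/0.4780 = 8.570 mg/L.
e^(−k_1 t) = e^(−0.0980×3.852) = 0.6856; e^(−k_a t) = e^(−0.576×3.852) = 0.1087.
D = 8.570 × (0.6856 − 0.1087) + 0.433 × 0.1087 = 4.943 + 0.04708 = 4.990 mg/L.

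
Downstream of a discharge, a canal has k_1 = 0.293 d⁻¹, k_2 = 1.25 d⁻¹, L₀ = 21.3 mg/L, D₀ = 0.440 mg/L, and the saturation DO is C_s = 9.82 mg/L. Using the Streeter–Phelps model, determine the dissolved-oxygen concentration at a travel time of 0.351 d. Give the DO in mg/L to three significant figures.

k_1 L₀/(k_2−k_1) = 0.293×21.3/(1.25−0.293) = 6.241/0.9570 = 6.521 mg/L.
e^(−k_1 t) = e^(−0.293×0.3510) = 0.9023; e^(−k_2 t) = e^(−1.25×0.3510) = 0.6448.
D = 6.521 × (0.9023 − 0.6448) + 0.440 × 0.6448 = 1.679 + 0.2837 = 1.962 mg/L.
DO = C_s − D = 9.82 − 1.962 = 7.858 mg/L.

DO ≈ 7.86 mg/L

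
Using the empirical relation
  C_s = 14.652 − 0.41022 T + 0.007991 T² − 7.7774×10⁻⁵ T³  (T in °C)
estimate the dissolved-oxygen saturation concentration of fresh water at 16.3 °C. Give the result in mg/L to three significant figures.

C_s = 14.652 − 0.41022×16.3 + 0.007991×16.3² − 7.7774×10⁻⁵×16.3³ = 9.752 mg/L.

C_s ≈ 9.75 mg/L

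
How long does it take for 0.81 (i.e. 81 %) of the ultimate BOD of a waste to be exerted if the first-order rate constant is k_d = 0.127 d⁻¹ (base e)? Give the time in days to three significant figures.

t ≈ 13.1 d

y/L₀ = 1 − e^(−k_d t) = 0.81 ⇒ e^(−k_d t) = 0.190
t = −ln(0.190) / 0.127 = 1.661 / 0.127 = 13.08 d.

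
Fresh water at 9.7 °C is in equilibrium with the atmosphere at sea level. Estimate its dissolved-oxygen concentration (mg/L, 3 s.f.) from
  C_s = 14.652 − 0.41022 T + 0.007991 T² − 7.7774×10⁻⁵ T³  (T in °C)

C_s = 14.652 − 0.41022×9.7 + 0.007991×9.7² − 7.7774×10⁻⁵×9.7³ = 11.35 mg/L.

C_s ≈ 11.4 mg/L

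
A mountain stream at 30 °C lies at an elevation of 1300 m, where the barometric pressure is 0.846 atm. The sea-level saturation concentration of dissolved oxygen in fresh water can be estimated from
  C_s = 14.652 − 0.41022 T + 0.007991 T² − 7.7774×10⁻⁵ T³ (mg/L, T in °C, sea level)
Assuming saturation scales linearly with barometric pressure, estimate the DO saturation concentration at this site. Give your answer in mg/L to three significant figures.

C_s ≈ 6.29 mg/L

At sea level: C_s = 14.652 − 0.41022×30 + 0.007991×30² − 7.7774×10⁻⁵×30³ = 7.437 mg/L.
Pressure correction: C_s' = 7.437 × 0.846 = 6.292 mg/L.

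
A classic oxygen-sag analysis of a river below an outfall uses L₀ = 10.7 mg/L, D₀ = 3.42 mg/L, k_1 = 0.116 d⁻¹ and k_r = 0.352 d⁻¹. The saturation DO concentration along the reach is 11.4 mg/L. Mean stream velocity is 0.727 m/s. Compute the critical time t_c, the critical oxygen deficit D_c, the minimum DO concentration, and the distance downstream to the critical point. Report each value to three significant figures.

t_c ≈ 0.252 d; D_c ≈ 3.42 mg/L; min DO ≈ 7.98 mg/L; x_c ≈ 15.8 km

With k_r/k_1 = 3.034 and 1 − D₀(k_r−k_1)/(k_1 L₀) = 0.3497,
t_c = ln(3.034 × 0.3497) / (0.352 − 0.116) = ln(1.061) / 0.2360 = 0.05944/0.2360 = 0.2518 d.
D_c = (k_1/k_r) L₀ e^(−k_1 t_c) = (0.116/0.352) × 10.7 × e^(−0.116×0.2518) = 0.3295 × 10.7 × 0.9712 = 3.425 mg/L.
Minimum DO = C_s − D_c = 11.4 − 3.425 = 7.975 mg/L.
x_c = v t_c = 0.727 m/s × 0.2518 d × 86400 s/d = 15820 m ≈ 15.8 km.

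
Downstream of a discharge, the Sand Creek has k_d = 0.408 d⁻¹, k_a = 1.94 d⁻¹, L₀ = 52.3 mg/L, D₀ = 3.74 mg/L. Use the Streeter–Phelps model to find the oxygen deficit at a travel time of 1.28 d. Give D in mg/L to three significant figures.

k_d L₀/(k_a−k_d) = 0.408×52.3/(1.94−0.408) = 21.34/1.532 = 13.93 mg/L.
e^(−k_d t) = e^(−0.408×1.280) = 0.5932; e^(−k_a t) = e^(−1.94×1.280) = 0.08348.
D = 13.93 × (0.5932 − 0.08348) + 3.74 × 0.08348 = 7.100 + 0.3122 = 7.412 mg/L.

D ≈ 7.41 mg/L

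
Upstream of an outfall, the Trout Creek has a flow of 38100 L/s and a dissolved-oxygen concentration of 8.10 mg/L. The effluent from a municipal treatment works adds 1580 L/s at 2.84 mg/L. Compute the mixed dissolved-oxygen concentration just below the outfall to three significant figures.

7.89 mg/L

Flow-weighted mixing: C = (Q_r C_r + Q_w C_w)/(Q_r + Q_w)
= (38100×8.10 + 1580×2.84)/(38100 + 1580) = 313100/39680 = 7.891 mg/L.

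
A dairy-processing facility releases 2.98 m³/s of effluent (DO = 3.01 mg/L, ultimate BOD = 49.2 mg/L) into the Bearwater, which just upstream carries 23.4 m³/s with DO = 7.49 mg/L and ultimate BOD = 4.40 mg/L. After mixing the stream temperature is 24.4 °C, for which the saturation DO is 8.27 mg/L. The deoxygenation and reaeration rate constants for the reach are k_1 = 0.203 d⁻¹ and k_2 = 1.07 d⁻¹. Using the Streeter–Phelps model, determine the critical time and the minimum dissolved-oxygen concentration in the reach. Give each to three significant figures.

Mixed DO = (23.4×7.49 + 2.98×3.01)/(23.4+2.98) = 184.2/26.38 = 6.984 mg/L.
Mixed L₀ = (23.4×4.40 + 2.98×49.2)/(26.38) = 249.6/26.38 = 9.461 mg/L.
Initial deficit D₀ = C_s − DO₀ = 8.27 − 6.984 = 1.286 mg/L.
t_c = (1/0.8670) ln[(1.07/0.203)(1 − 1.286×0.8670/(0.203×9.461))] = 1.153 × ln(2.211) = 0.9150 d.
D_c = (0.203/1.07) × 9.461 × e^(−0.203×0.9150) = 0.1897 × 9.461 × 0.8305 = 1.491 mg/L.
Minimum DO = 8.27 − 1.491 = 6.779 mg/L.

t_c ≈ 0.915 d; minimum DO ≈ 6.78 mg/L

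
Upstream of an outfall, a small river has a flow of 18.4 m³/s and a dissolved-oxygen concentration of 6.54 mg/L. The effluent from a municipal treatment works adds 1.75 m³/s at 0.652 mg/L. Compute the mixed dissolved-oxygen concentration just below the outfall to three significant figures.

Flow-weighted mixing: C = (Q_r C_r + Q_w C_w)/(Q_r + Q_w)
= (18.4×6.54 + 1.75×0.652)/(18.4 + 1.75) = 121.5/20.15 = 6.029 mg/L.

6.03 mg/L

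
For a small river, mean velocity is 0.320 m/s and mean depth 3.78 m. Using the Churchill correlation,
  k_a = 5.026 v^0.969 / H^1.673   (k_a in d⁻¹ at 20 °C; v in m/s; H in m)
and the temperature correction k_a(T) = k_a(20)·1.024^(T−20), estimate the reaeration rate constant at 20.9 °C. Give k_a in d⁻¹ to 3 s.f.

k_a(20) = 5.026 × 0.320^0.969 / 3.78^1.673 = 5.026 × 0.3315 / 9.250 = 0.1801 d⁻¹.
k_a(20.9) = 0.1801 × 1.024^(20.9−20) = 0.1801 × 1.022 = 0.1840 d⁻¹.

k_a ≈ 0.184 d⁻¹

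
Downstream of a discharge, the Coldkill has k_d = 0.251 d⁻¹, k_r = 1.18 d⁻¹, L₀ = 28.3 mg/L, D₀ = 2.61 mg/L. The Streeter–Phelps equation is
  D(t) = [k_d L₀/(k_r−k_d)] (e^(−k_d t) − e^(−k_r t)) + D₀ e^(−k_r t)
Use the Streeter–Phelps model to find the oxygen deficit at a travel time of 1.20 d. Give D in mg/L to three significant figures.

D ≈ 4.44 mg/L

k_d L₀/(k_r−k_d) = 0.251×28.3/(1.18−0.251) = 7.103/0.9290 = 7.646 mg/L.
e^(−k_d t) = e^(−0.251×1.200) = 0.7399; e^(−k_r t) = e^(−1.18×1.200) = 0.2427.
D = 7.646 × (0.7399 − 0.2427) + 2.61 × 0.2427 = 3.802 + 0.6334 = 4.435 mg/L.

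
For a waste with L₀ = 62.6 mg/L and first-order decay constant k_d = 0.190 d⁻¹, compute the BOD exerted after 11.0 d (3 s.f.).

y_t = L₀(1 − e^(−k_d t)) = 62.6 × (1 − e^(−0.190×11.0))
= 62.6 × (1 − 0.1237) = 62.6 × 0.8763 = 54.86 mg/L.

y ≈ 54.9 mg/L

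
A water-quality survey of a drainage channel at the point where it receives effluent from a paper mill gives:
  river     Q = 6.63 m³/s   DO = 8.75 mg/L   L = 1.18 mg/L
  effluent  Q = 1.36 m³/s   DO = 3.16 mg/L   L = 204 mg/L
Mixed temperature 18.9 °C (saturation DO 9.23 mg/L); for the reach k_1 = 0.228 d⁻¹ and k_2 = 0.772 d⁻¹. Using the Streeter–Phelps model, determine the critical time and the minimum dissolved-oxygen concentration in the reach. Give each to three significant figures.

t_c ≈ 2.06 d; minimum DO ≈ 2.63 mg/L

Mixed DO = (6.63×8.75 + 1.36×3.16)/(6.63+1.36) = 62.31/7.990 = 7.799 mg/L.
Mixed L₀ = (6.63×1.18 + 1.36×204)/(7.990) = 285.3/7.990 = 35.70 mg/L.
Initial deficit D₀ = C_s − DO₀ = 9.23 − 7.799 = 1.431 mg/L.
t_c = (1/0.5440) ln[(0.772/0.228)(1 − 1.431×0.5440/(0.228×35.70))] = 1.838 × ln(3.062) = 2.057 d.
D_c = (0.228/0.772) × 35.70 × e^(−0.228×2.057) = 0.2953 × 35.70 × 0.6256 = 6.597 mg/L.
Minimum DO = 9.23 − 6.597 = 2.633 mg/L.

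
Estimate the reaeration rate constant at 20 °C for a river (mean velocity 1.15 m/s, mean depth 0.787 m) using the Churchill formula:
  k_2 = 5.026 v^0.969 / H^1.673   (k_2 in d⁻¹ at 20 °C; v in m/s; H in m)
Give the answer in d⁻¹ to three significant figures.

k_2 ≈ 8.59 d⁻¹

k_2 = 5.026 × 1.15^0.969 / 0.787^1.673 = 5.026 × 1.145 / 0.6698 = 8.592 d⁻¹.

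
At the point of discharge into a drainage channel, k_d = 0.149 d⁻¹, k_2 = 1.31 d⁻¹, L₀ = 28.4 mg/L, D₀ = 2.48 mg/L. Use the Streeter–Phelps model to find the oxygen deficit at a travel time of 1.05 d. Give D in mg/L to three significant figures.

k_d L₀/(k_2−k_d) = 0.149×28.4/(1.31−0.149) = 4.232/1.161 = 3.645 mg/L.
e^(−k_d t) = e^(−0.149×1.050) = 0.8552; e^(−k_2 t) = e^(−1.31×1.050) = 0.2527.
D = 3.645 × (0.8552 − 0.2527) + 2.48 × 0.2527 = 2.196 + 0.6267 = 2.823 mg/L.

D ≈ 2.82 mg/L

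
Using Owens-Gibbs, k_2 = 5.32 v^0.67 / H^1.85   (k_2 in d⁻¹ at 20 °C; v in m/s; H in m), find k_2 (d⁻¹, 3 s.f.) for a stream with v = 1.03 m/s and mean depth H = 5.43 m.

k_2 = 5.32 × 1.03^0.67 / 5.43^1.85 = 5.32 × 1.020 / 22.88 = 0.2372 d⁻¹.

k_2 ≈ 0.237 d⁻¹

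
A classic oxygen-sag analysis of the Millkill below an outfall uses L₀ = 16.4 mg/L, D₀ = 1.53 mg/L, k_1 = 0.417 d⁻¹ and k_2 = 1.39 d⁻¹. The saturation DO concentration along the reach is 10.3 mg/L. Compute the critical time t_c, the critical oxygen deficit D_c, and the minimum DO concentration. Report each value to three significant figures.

t_c ≈ 0.985 d; D_c ≈ 3.26 mg/L; min DO ≈ 7.04 mg/L

With k_2/k_1 = 3.333 and 1 − D₀(k_2−k_1)/(k_1 L₀) = 0.7823,
t_c = ln(3.333 × 0.7823) / (1.39 − 0.417) = ln(2.608) / 0.9730 = 0.9585/0.9730 = 0.9851 d.
D_c = (k_1/k_2) L₀ e^(−k_1 t_c) = (0.417/1.39) × 16.4 × e^(−0.417×0.9851) = 0.3000 × 16.4 × 0.6631 = 3.263 mg/L.
Minimum DO = C_s − D_c = 10.3 − 3.263 = 7.037 mg/L.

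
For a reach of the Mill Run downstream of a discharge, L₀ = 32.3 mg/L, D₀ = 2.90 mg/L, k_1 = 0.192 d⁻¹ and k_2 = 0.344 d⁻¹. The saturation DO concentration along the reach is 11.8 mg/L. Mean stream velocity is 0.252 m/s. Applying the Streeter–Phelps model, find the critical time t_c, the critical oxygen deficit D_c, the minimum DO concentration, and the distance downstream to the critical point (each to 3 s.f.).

At the critical point dD/dt = 0, so k_1 L₀ e^(−k_1 t) = k_2 D. Substituting D(t) from the Streeter–Phelps equation and solving for t gives
t_c = ln[(k_2/k_1)(1 − D₀(k_2−k_1)/(k_1 L₀))] / (k_2−k_1).
Here k_2−k_1 = 0.1520 d⁻¹ and 1 − D₀(k_2−k_1)/(k_1 L₀) = 1 − 2.90×0.1520/(0.192×32.3) = 0.9289, so
t_c = ln(1.792 × 0.9289) / 0.1520 = 0.5094 / 0.1520 = 3.351 d.
D_c = (k_1/k_2) L₀ e^(−k_1 t_c) = (0.192/0.344) × 32.3 × e^(−0.192×3.351) = 0.5581 × 32.3 × 0.5255 = 9.473 mg/L.
Minimum DO = C_s − D_c = 11.8 − 9.473 = 2.327 mg/L.
x_c = v t_c = 0.252 m/s × 3.351 d × 86400 s/d = 72970 m ≈ 73.0 km.

t_c ≈ 3.35 d; D_c ≈ 9.47 mg/L; min DO ≈ 2.33 mg/L; x_c ≈ 73.0 km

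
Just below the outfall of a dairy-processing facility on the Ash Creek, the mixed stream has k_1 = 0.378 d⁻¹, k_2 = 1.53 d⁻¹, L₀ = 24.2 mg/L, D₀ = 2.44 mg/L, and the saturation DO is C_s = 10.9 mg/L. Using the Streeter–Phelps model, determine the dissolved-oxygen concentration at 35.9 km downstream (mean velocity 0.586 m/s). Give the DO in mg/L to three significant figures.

DO ≈ 6.69 mg/L

Travel time t = x/v = 35.9 km / (0.586 m/s) = 35900 m / 0.586 m/s = 61260 s = 0.7091 d.
k_1 L₀/(k_2−k_1) = 0.378×24.2/(1.53−0.378) = 9.148/1.152 = 7.941 mg/L.
e^(−k_1 t) = e^(−0.378×0.7091) = 0.7649; e^(−k_2 t) = e^(−1.53×0.7091) = 0.3379.
D = 7.941 × (0.7649 − 0.3379) + 2.44 × 0.3379 = 3.390 + 0.8246 = 4.215 mg/L.
DO = C_s − D = 10.9 − 4.215 = 6.685 mg/L.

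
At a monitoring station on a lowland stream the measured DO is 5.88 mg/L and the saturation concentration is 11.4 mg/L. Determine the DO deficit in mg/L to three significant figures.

D = C_s − C = 11.4 − 5.88 = 5.52 mg/L.

D ≈ 5.52 mg/L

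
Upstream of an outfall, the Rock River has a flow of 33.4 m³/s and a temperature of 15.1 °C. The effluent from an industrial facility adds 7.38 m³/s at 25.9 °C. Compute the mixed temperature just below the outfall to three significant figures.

Flow-weighted mixing: C = (Q_r C_r + Q_w C_w)/(Q_r + Q_w)
= (33.4×15.1 + 7.38×25.9)/(33.4 + 7.38) = 695.5/40.78 = 17.05 °C.

17.1 °C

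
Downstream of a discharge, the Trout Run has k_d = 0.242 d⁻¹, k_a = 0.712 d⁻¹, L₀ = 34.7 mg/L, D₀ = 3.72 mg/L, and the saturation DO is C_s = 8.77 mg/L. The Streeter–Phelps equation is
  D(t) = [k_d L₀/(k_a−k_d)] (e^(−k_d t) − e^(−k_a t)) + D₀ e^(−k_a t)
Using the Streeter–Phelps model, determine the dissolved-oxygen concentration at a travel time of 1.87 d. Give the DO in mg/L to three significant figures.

DO ≈ 1.14 mg/L

k_d L₀/(k_a−k_d) = 0.242×34.7/(0.712−0.242) = 8.397/0.4700 = 17.87 mg/L.
e^(−k_d t) = e^(−0.242×1.870) = 0.6360; e^(−k_a t) = e^(−0.712×1.870) = 0.2641.
D = 17.87 × (0.6360 − 0.2641) + 3.72 × 0.2641 = 6.645 + 0.9824 = 7.627 mg/L.
DO = C_s − D = 8.77 − 7.627 = 1.143 mg/L.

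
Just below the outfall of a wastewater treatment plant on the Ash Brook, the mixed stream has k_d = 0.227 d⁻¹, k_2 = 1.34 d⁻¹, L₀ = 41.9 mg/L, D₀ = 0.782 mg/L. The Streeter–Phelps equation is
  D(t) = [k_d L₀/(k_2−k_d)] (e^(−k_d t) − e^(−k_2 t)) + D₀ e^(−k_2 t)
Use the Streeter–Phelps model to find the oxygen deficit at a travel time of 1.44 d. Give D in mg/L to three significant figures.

k_d L₀/(k_2−k_d) = 0.227×41.9/(1.34−0.227) = 9.511/1.113 = 8.546 mg/L.
e^(−k_d t) = e^(−0.227×1.440) = 0.7212; e^(−k_2 t) = e^(−1.34×1.440) = 0.1452.
D = 8.546 × (0.7212 − 0.1452) + 0.782 × 0.1452 = 4.922 + 0.1136 = 5.036 mg/L.

D ≈ 5.04 mg/L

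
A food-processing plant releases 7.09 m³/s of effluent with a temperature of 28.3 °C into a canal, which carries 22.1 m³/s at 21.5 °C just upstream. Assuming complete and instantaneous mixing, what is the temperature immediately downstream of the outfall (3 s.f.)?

Flow-weighted mixing: C = (Q_r C_r + Q_w C_w)/(Q_r + Q_w)
= (22.1×21.5 + 7.09×28.3)/(22.1 + 7.09) = 675.8/29.19 = 23.15 °C.

23.2 °C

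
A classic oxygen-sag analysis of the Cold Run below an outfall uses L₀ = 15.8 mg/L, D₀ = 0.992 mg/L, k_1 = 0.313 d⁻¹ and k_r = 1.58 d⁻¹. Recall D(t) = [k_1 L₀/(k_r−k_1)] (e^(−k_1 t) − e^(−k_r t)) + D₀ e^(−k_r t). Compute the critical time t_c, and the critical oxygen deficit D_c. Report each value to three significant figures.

With k_r/k_1 = 5.048 and 1 − D₀(k_r−k_1)/(k_1 L₀) = 0.7459,
t_c = ln(5.048 × 0.7459) / (1.58 − 0.313) = ln(3.765) / 1.267 = 1.326/1.267 = 1.046 d.
D_c = (k_1/k_r) L₀ e^(−k_1 t_c) = (0.313/1.58) × 15.8 × e^(−0.313×1.046) = 0.1981 × 15.8 × 0.7207 = 2.256 mg/L.

t_c ≈ 1.05 d; D_c ≈ 2.26 mg/L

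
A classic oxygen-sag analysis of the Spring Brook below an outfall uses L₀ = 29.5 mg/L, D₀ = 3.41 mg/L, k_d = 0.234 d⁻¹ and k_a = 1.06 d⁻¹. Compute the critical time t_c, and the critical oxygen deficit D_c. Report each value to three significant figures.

With k_a/k_d = 4.530 and 1 − D₀(k_a−k_d)/(k_d L₀) = 0.5920,
t_c = ln(4.530 × 0.5920) / (1.06 − 0.234) = ln(2.682) / 0.8260 = 0.9864/0.8260 = 1.194 d.
L(t_c) = L₀ e^(−k_d t_c) = 29.5 × 0.7562 = 22.31 mg/L, and at the critical point k_a D_c = k_d L, so D_c = (0.234/1.06) × 22.31 = 4.925 mg/L.

t_c ≈ 1.19 d; D_c ≈ 4.92 mg/L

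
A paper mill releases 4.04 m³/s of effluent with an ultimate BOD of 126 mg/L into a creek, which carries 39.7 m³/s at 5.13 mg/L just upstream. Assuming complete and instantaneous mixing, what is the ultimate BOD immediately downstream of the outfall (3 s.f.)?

16.3 mg/L

Flow-weighted mixing: C = (Q_r C_r + Q_w C_w)/(Q_r + Q_w)
= (39.7×5.13 + 4.04×126)/(39.7 + 4.04) = 712.7/43.74 = 16.29 mg/L.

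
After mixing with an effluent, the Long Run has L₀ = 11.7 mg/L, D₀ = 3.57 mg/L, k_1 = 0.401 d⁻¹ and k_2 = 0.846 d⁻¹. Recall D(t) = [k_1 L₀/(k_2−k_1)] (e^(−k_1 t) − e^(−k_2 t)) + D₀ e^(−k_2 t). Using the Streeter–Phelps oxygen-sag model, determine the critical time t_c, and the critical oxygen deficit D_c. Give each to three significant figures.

t_c ≈ 0.749 d; D_c ≈ 4.11 mg/L

With k_2/k_1 = 2.110 and 1 − D₀(k_2−k_1)/(k_1 L₀) = 0.6614,
t_c = ln(2.110 × 0.6614) / (0.846 − 0.401) = ln(1.395) / 0.4450 = 0.3331/0.4450 = 0.7486 d.
D_c = (k_1/k_2) L₀ e^(−k_1 t_c) = (0.401/0.846) × 11.7 × e^(−0.401×0.7486) = 0.4740 × 11.7 × 0.7407 = 4.108 mg/L.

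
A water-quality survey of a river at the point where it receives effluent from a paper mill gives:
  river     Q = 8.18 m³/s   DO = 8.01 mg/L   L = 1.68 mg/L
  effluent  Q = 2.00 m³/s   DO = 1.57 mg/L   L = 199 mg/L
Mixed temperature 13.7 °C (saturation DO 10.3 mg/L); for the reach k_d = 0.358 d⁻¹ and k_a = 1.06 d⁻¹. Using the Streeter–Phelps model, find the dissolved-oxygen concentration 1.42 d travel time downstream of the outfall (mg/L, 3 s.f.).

DO ≈ 1.68 mg/L

Mixed DO = (8.18×8.01 + 2.00×1.57)/(8.18+2.00) = 68.66/10.18 = 6.745 mg/L.
Mixed L₀ = (8.18×1.68 + 2.00×199)/(10.18) = 411.7/10.18 = 40.45 mg/L.
Initial deficit D₀ = C_s − DO₀ = 10.3 − 6.745 = 3.555 mg/L.
D(1.42) = [0.358×40.45/(1.06−0.358)](e^(−0.358×1.42) − e^(−1.06×1.42)) + 3.555 e^(−1.06×1.42)
= 20.63 × (0.6015 − 0.2220) + 3.555 × 0.2220 = 8.617 mg/L.
DO = 10.3 − 8.617 = 1.683 mg/L.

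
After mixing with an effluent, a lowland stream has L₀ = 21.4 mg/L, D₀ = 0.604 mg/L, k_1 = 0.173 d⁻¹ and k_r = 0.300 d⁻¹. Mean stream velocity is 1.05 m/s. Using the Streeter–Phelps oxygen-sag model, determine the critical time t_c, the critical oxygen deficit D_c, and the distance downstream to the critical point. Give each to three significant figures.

t_c ≈ 4.17 d; D_c ≈ 6.00 mg/L; x_c ≈ 378 km

t_c = [1/(k_r−k_1)] ln[(k_r/k_1)(1 − D₀(k_r−k_1)/(k_1 L₀))]
= [1/(0.300−0.173)] ln[(0.300/0.173)(1 − 0.604×0.1270/(0.173×21.4))]
= (1/0.1270) ln[1.734 × 0.9793] = 7.874 × ln(1.698) = 7.874 × 0.5296 = 4.170 d.
D_c = (k_1/k_r) L₀ e^(−k_1 t_c) = (0.173/0.300) × 21.4 × e^(−0.173×4.170) = 0.5767 × 21.4 × 0.4861 = 5.999 mg/L.
x_c = v t_c = 1.05 m/s × 4.170 d × 86400 s/d = 378300 m ≈ 378 km.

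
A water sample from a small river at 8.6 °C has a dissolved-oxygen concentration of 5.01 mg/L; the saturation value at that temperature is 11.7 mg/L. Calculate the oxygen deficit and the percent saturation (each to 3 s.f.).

D ≈ 6.69 mg/L; 42.8 % saturation

D = C_s − C = 11.7 − 5.01 = 6.69 mg/L.
% saturation = 5.01/11.7 × 100 = 42.8 %.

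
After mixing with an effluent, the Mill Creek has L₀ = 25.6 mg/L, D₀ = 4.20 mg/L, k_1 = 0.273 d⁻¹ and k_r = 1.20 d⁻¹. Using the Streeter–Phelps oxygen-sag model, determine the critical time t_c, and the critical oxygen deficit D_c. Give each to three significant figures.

At the critical point dD/dt = 0, so k_1 L₀ e^(−k_1 t) = k_r D. Substituting D(t) from the Streeter–Phelps equation and solving for t gives
t_c = ln[(k_r/k_1)(1 − D₀(k_r−k_1)/(k_1 L₀))] / (k_r−k_1).
Here k_r−k_1 = 0.9270 d⁻¹ and 1 − D₀(k_r−k_1)/(k_1 L₀) = 1 − 4.20×0.9270/(0.273×25.6) = 0.4429, so
t_c = ln(4.396 × 0.4429) / 0.9270 = 0.6662 / 0.9270 = 0.7187 d.
L(t_c) = L₀ e^(−k_1 t_c) = 25.6 × 0.8218 = 21.04 mg/L, and at the critical point k_r D_c = k_1 L, so D_c = (0.273/1.20) × 21.04 = 4.786 mg/L.

t_c ≈ 0.719 d; D_c ≈ 4.79 mg/L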